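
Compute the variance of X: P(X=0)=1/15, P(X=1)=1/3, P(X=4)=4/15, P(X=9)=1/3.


E[X] = 22/5, E[X^2] = 158/5
Var(X) = E[X^2] - (E[X])^2 = 158/5 - (22/5)^2 = 306/25

306/25


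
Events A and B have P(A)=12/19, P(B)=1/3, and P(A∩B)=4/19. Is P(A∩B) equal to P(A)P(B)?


P(A)*P(B) = 12/19*1/3 = 4/19
P(A∩B) = 4/19, which equals P(A)P(B), so independent

Yes, A and B are independent


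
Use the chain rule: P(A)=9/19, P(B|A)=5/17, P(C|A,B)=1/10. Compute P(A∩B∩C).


P(A∩B∩C) = P(A) * P(B|A) * P(C|A∩B)
= 9/19 * 5/17 * 1/10
= 45/323 * 1/10 = 9/646

9/646


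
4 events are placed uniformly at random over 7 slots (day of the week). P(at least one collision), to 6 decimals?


P(all different) = prod((7-i)/7 for i=0..3) = 0.349854
P(at least one match) = 1 - 0.349854 = 0.650146

0.650146


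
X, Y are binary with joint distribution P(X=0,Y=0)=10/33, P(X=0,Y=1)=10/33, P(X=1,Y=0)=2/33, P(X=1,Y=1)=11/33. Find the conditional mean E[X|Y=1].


P(Y=1) = 21/33
E[X|Y=1] = (0*10 + 1*11)/21 = 11/21

11/21


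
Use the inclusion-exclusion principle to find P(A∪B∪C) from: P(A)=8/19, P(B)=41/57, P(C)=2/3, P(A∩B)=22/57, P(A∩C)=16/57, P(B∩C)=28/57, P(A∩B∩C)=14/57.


P(A∪B∪C) = P(A)+P(B)+P(C) - P(AB)-P(AC)-P(BC) + P(ABC)
= 8/19+41/57+2/3 - 22/57-16/57-28/57 + 14/57
= 17/19

17/19


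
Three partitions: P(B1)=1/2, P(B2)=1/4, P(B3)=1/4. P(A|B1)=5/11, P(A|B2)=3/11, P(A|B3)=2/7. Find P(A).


P(A) = P(A|B1)P(B1) + P(A|B2)P(B2) + P(A|B3)P(B3)
= 5/11*1/2 + 3/11*1/4 + 2/7*1/4
= 5/22 + 3/44 + 1/14 = 113/308

113/308


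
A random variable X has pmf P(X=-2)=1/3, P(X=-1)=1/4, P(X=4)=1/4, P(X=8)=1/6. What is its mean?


E[X] = sum(x * P(x))
= -2*1/3 - 1*1/4 + 4*1/4 + 8*1/6
= 17/12

17/12


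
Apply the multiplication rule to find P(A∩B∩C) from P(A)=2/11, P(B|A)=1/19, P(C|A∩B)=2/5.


P(A∩B∩C) = P(A) * P(B|A) * P(C|A∩B)
= 2/11 * 1/19 * 2/5
= 2/209 * 2/5 = 4/1045

4/1045


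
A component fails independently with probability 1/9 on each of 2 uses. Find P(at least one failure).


P(at least one) = 1 - P(none)
P(none) = (1 - 1/9)^2 = (8/9)^2 = 64/81
P(at least one) = 1 - 64/81 = 17/81

17/81


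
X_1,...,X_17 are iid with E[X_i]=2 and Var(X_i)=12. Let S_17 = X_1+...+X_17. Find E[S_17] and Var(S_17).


E[S_n] = n*mu = 17*2 = 34
Var(S_n) = n*sigma^2 = 17*12 = 204

E[S_17]=34, Var(S_17)=204


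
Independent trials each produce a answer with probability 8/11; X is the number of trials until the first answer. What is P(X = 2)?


P(X=2) = (1-p)^1 * p = (3/11)^1 * 8/11
= 3/11 * 8/11 = 24/121

24/121


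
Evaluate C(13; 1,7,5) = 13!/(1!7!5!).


13! = 6227020800
Denominator: 1!=1 * 7!=5040 * 5!=120
Coefficient = 6227020800 / 604800 = 10296

10296


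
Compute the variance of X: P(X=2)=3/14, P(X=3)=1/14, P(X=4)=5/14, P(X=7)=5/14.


E[X] = 32/7, E[X^2] = 173/7
Var(X) = E[X^2] - (E[X])^2 = 173/7 - (32/7)^2 = 187/49

187/49


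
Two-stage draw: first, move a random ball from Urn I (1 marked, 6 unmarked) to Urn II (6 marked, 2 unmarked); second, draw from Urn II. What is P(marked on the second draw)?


P(transfer marked) = 1/7; P(transfer unmarked) = 6/7
If marked transferred: Urn II has 7 marked of 9, so P(marked|marked moved) = 7/9
If unmarked transferred: Urn II has 6 marked of 9, so P(marked|unmarked moved) = 2/3
By total probability: P(marked) = 1/7*7/9 + 6/7*2/3 = 43/63

43/63


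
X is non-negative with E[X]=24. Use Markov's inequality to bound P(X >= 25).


Markov: P(X >= a) <= E[X]/a
P(X >= 25) <= 24/25

24/25


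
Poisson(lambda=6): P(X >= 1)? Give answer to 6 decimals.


P(X>=1) = 1 - P(X<=0) = 1 - (e^(-6)*6^0/0!)
≈ 1 - 0.0024787522 = 0.9975212478
≈ 0.997521

0.997521


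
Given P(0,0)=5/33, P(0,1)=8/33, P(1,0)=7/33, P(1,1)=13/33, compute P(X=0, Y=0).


Read from table: P(X=0, Y=0) = 5/33

5/33


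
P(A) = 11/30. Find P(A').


P(A') = 1 - P(A) = 1 - 11/30 = 19/30

19/30


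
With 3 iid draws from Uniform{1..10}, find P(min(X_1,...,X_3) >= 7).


P(min >= 7) = P(all X_i >= 7) = (P(X_1 >= 7))^3
= (4/10)^3 = (2/5)^3 = 8/125

8/125


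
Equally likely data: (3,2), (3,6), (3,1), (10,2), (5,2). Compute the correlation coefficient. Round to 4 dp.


Cov(X,Y) = -1.0800, Var(X) = 7.3600, Var(Y) = 3.0400
rho = Cov/(sqrt(VarX)*sqrt(VarY)) = -0.2283

-0.2283


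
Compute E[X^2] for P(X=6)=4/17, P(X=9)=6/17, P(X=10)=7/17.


E[X^2] = sum(g(x)*P(x))
= 36*4/17 + 81*6/17 + 100*7/17
= 1330/17

1330/17


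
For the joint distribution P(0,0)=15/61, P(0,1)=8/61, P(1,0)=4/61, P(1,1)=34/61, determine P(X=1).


P(X=1) = P(1,0)+P(1,1) = 4/61 + 34/61 = 38/61

38/61


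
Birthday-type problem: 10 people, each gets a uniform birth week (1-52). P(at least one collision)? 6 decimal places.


P(all different) = prod((52-i)/52 for i=0..9) = 0.397134
P(at least one match) = 1 - 0.397134 = 0.602866

0.602866


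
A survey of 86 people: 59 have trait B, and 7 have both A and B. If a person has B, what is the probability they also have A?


P(A|B) = P(A∩B)/P(B) = (7/86)/(59/86) = 7/59

7/59


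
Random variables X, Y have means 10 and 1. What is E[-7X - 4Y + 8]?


E[-7X - 4Y + 8] = -7*E[X] - 4*E[Y] + 8
= (-7)*(10) + (-4)*(1) + (8)
= -70 - 4 + 8 = -66

-66


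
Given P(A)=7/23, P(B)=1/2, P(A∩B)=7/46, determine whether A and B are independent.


P(A)*P(B) = 7/23*1/2 = 7/46
P(A∩B) = 7/46, which equals P(A)P(B), so independent

Yes, A and B are independent


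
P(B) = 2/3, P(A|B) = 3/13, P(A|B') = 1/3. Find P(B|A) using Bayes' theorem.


P(A) = P(A|B)P(B) + P(A|B')P(B') = 3/13*2/3 + 1/3*1/3 = 31/117
P(B|A) = P(A|B)P(B)/P(A) = (2/13)/(31/117) = 18/31

18/31


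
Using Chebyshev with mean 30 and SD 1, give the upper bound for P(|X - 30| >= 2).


k = 2/1 = 2
Chebyshev: P(|X-mu| >= k*sigma) <= 1/k^2 = 1/2^2 = 1/4

1/4


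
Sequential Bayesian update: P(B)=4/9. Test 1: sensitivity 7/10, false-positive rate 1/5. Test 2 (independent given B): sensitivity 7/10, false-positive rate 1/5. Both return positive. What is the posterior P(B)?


After test 1: P(+) = 7/10*4/9 + 1/5*5/9 = 19/45
P(B|+) = (14/45)/(19/45) = 14/19
After test 2 (use post1 as new prior): P(+) = 7/10*14/19 + 1/5*5/19 = 54/95
P(B|+,+) = (49/95)/(54/95) = 49/54

49/54


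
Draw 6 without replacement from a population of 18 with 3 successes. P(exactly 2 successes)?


P(X=2) = C(3,2)*C(15,4) / C(18,6)
= 3*1365 / 18564
= 4095/18564 = 15/68

15/68


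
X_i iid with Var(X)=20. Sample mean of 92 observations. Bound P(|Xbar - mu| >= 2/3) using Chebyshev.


Var(Xbar) = Var(X)/n = 20/92
Chebyshev: P(|Xbar-mu| >= 2/3) <= Var(Xbar)/(2/3)^2 = (5/23)/(4/9) = 45/92

45/92


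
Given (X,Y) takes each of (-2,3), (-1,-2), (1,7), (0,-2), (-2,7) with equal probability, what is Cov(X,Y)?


E[X]=-4/5, E[Y]=13/5, E[XY]=-11/5
Cov(X,Y) = E[XY] - E[X]E[Y] = -11/5 + 4/5*13/5 = -3/25

-3/25


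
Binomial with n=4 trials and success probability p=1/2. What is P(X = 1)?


P(X=1) = C(4,1) * p^1 * (1-p)^3
= 4 * 1/2 * 1/8
= 1/4

1/4


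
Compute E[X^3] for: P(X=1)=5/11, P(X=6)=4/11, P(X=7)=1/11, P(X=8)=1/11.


E[X^3] = sum(x^3 * P(x))
= 1*5/11 + 216*4/11 + 343*1/11 + 512*1/11
= 1724/11

1724/11


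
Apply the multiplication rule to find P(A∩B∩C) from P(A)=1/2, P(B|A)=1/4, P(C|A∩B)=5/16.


P(A∩B∩C) = P(A) * P(B|A) * P(C|A∩B)
= 1/2 * 1/4 * 5/16
= 1/8 * 5/16 = 5/128

5/128


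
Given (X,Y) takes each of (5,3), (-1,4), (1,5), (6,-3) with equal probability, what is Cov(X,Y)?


E[X]=11/4, E[Y]=9/4, E[XY]=-1/2
Cov(X,Y) = E[XY] - E[X]E[Y] = -1/2 - 11/4*9/4 = -107/16

-107/16


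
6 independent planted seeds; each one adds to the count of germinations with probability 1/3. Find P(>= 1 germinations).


P(at least one) = 1 - P(none)
P(none) = (1 - 1/3)^6 = (2/3)^6 = 64/729
P(at least one) = 1 - 64/729 = 665/729

665/729


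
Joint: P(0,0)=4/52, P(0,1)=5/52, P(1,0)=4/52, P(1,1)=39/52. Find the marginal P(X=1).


P(X=1) = P(1,0)+P(1,1) = 4/52 + 39/52 = 43/52

43/52


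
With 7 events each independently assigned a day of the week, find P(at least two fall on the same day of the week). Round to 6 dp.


P(all different) = prod((7-i)/7 for i=0..6) = 0.006120
P(at least one match) = 1 - 0.006120 = 0.993880

0.993880


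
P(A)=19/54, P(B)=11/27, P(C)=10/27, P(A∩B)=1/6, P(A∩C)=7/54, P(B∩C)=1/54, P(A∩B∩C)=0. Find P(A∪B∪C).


P(A∪B∪C) = P(A)+P(B)+P(C) - P(AB)-P(AC)-P(BC) + P(ABC)
= 19/54+11/27+10/27 - 1/6-7/54-1/54 + 0
= 22/27

22/27


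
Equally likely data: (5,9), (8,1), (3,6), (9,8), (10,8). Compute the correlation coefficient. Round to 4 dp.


Cov(X,Y) = -0.2000, Var(X) = 6.8000, Var(Y) = 8.2400
rho = Cov/(sqrt(VarX)*sqrt(VarY)) = -0.0267

-0.0267


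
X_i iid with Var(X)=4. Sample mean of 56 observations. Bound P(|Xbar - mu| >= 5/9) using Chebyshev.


Var(Xbar) = Var(X)/n = 4/56
Chebyshev: P(|Xbar-mu| >= 5/9) <= Var(Xbar)/(5/9)^2 = (1/14)/(25/81) = 81/350

81/350


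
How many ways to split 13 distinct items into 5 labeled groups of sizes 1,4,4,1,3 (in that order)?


13! = 6227020800
Denominator: 1!=1 * 4!=24 * 4!=24 * 1!=1 * 3!=6
Coefficient = 6227020800 / 3456 = 1801800

1801800


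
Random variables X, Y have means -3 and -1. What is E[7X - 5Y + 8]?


E[7X - 5Y + 8] = 7*E[X] - 5*E[Y] + 8
= (7)*(-3) + (-5)*(-1) + (8)
= -21 + 5 + 8 = -8

-8


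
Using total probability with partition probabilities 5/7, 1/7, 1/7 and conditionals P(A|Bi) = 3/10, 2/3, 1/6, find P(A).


P(A) = P(A|B1)P(B1) + P(A|B2)P(B2) + P(A|B3)P(B3)
= 3/10*5/7 + 2/3*1/7 + 1/6*1/7
= 3/14 + 2/21 + 1/42 = 1/3

1/3


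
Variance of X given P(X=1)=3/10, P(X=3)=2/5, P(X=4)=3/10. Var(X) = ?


E[X] = 27/10, E[X^2] = 87/10
Var(X) = E[X^2] - (E[X])^2 = 87/10 - (27/10)^2 = 141/100

141/100


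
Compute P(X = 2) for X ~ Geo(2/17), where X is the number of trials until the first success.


P(X=2) = (1-p)^1 * p = (15/17)^1 * 2/17
= 15/17 * 2/17 = 30/289

30/289


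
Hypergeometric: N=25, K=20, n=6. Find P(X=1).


P(X=1) = C(20,1)*C(5,5) / C(25,6)
= 20*1 / 177100
= 20/177100 = 1/8855

1/8855


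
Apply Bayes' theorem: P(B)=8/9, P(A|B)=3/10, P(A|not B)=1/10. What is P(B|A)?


P(A) = P(A|B)P(B) + P(A|B')P(B') = 3/10*8/9 + 1/10*1/9 = 5/18
P(B|A) = P(A|B)P(B)/P(A) = (4/15)/(5/18) = 24/25

24/25


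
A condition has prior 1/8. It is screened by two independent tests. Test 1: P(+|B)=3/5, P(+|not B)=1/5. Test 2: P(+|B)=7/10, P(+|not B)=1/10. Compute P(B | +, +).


After test 1: P(+) = 3/5*1/8 + 1/5*7/8 = 1/4
P(B|+) = (3/40)/(1/4) = 3/10
After test 2 (use post1 as new prior): P(+) = 7/10*3/10 + 1/10*7/10 = 7/25
P(B|+,+) = (21/100)/(7/25) = 3/4

3/4


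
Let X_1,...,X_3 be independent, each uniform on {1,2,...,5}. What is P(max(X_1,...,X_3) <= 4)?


P(max <= 4) = P(all X_i <= 4) = (P(X_1 <= 4))^3
= (4/5)^3 = 64/125

64/125


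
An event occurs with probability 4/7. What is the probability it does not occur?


P(A') = 1 - P(A) = 1 - 4/7 = 3/7

3/7


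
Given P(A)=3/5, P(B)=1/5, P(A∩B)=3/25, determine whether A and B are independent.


P(A)*P(B) = 3/5*1/5 = 3/25
P(A∩B) = 3/25, which equals P(A)P(B), so independent

Yes, A and B are independent


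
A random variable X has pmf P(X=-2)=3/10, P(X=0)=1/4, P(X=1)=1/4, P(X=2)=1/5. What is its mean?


E[X] = sum(x * P(x))
= -2*3/10 + 0*1/4 + 1*1/4 + 2*1/5
= 1/20

1/20


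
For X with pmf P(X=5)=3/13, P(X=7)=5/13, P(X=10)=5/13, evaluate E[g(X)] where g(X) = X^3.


E[X^3] = sum(g(x)*P(x))
= 125*3/13 + 343*5/13 + 1000*5/13
= 7090/13

7090/13


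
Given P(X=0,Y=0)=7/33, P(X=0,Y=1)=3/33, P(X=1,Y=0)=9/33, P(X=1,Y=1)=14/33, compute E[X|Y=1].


P(Y=1) = 17/33
E[X|Y=1] = (0*3 + 1*14)/17 = 14/17

14/17


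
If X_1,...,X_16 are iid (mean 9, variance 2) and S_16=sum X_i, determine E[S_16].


E[S_n] = n*E[X_1] = 16*9 = 144

144


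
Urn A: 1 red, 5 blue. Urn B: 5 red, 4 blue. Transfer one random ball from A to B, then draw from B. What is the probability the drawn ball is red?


P(transfer red) = 1/6; P(transfer blue) = 5/6
If red transferred: Urn II has 6 red of 10, so P(red|red moved) = 3/5
If blue transferred: Urn II has 5 red of 10, so P(red|blue moved) = 1/2
By total probability: P(red) = 1/6*3/5 + 5/6*1/2 = 31/60

31/60


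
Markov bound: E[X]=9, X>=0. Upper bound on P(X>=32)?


Markov: P(X >= a) <= E[X]/a
P(X >= 32) <= 9/32

9/32


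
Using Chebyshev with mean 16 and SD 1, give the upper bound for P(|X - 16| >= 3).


k = 3/1 = 3
Chebyshev: P(|X-mu| >= k*sigma) <= 1/k^2 = 1/3^2 = 1/9

1/9


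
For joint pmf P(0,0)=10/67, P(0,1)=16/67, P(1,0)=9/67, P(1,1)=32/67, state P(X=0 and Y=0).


Read from table: P(X=0, Y=0) = 10/67

10/67


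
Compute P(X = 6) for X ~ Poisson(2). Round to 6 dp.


P(X=6) = e^(-2) * 2^6 / 6!
≈ 0.1353352832 * 64 / 720
≈ 0.012030

0.012030


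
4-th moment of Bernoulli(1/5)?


For Bernoulli: X in {0,1}
E[X^4] = 0^4*(1-1/5) + 1^4*1/5 = 1/5

1/5


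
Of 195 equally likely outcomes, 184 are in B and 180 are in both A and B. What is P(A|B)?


P(A|B) = P(A∩B)/P(B) = (180/195)/(184/195) = 180/184 = 45/46

45/46


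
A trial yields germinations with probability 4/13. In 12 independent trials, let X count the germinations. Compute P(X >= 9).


P(X>=9) = P(X=9) + P(X=10) + P(X=11) + P(X=12)
= 42042654720/23298085122481 + 5605687296/23298085122481 + 452984832/23298085122481 + 16777216/23298085122481
= 48118104064/23298085122481

48118104064/23298085122481


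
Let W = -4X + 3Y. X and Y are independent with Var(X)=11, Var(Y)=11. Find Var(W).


Independence => Cov(X,Y)=0
Var(-4X + 3Y) = (-4)^2*Var(X) + 3^2*Var(Y)
= 16*11 + 9*11 = 275

275


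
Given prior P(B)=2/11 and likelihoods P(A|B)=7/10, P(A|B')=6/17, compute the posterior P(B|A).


P(A) = P(A|B)P(B) + P(A|B')P(B') = 7/10*2/11 + 6/17*9/11 = 389/935
P(B|A) = P(A|B)P(B)/P(A) = (7/55)/(389/935) = 119/389

119/389


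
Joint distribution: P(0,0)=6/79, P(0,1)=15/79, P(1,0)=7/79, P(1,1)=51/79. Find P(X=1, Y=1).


Read from table: P(X=1, Y=1) = 51/79

51/79


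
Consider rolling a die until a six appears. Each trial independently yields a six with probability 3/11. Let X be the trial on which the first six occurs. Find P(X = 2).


P(X=2) = (1-p)^1 * p = (8/11)^1 * 3/11
= 8/11 * 3/11 = 24/121

24/121


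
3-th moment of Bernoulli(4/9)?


For Bernoulli: X in {0,1}
E[X^3] = 0^3*(1-4/9) + 1^3*4/9 = 4/9

4/9


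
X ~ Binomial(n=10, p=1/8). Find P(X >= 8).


P(X>=8) = P(X=8) + P(X=9) + P(X=10)
= 2205/1073741824 + 35/536870912 + 1/1073741824
= 569/268435456

569/268435456


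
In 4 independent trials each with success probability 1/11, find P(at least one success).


P(at least one) = 1 - P(none)
P(none) = (1 - 1/11)^4 = (10/11)^4 = 10000/14641
P(at least one) = 1 - 10000/14641 = 4641/14641

4641/14641


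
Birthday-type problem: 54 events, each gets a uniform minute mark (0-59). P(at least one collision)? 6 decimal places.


P(all different) = prod((60-i)/60 for i=0..53) = 0.000000
P(at least one match) = 1 - 0.000000 = 1.000000

1.000000


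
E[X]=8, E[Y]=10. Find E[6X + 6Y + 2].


E[6X + 6Y + 2] = 6*E[X] + 6*E[Y] + 2
= (6)*(8) + (6)*(10) + (2)
= 48 + 60 + 2 = 110

110


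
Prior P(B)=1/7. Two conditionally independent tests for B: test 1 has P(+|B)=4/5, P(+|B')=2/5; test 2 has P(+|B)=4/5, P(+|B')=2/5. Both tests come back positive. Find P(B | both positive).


After test 1: P(+) = 4/5*1/7 + 2/5*6/7 = 16/35
P(B|+) = (4/35)/(16/35) = 1/4
After test 2 (use post1 as new prior): P(+) = 4/5*1/4 + 2/5*3/4 = 1/2
P(B|+,+) = (1/5)/(1/2) = 2/5

2/5


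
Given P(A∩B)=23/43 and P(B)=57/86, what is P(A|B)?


P(A|B) = P(A∩B)/P(B) = (46/86)/(57/86) = 46/57

46/57


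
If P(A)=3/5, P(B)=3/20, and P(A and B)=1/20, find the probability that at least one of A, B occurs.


P(A∪B) = P(A) + P(B) - P(A∩B)
= 3/5 + 3/20 - 1/20 = 7/10

7/10


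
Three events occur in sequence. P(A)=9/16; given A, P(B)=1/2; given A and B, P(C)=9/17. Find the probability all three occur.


P(A∩B∩C) = P(A) * P(B|A) * P(C|A∩B)
= 9/16 * 1/2 * 9/17
= 9/32 * 9/17 = 81/544

81/544


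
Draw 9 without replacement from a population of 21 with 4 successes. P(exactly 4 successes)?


P(X=4) = C(4,4)*C(17,5) / C(21,9)
= 1*6188 / 293930
= 6188/293930 = 2/95

2/95


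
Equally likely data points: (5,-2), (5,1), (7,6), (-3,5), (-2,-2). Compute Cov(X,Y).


E[X]=12/5, E[Y]=8/5, E[XY]=26/5
Cov(X,Y) = E[XY] - E[X]E[Y] = 26/5 - 12/5*8/5 = 34/25

34/25


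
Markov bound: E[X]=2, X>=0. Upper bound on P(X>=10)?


Markov: P(X >= a) <= E[X]/a
P(X >= 10) <= 2/10 = 1/5

1/5


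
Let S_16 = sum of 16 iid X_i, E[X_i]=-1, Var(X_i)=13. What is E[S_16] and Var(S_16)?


E[S_n] = n*mu = 16*-1 = -16
Var(S_n) = n*sigma^2 = 16*13 = 208

E[S_16]=-16, Var(S_16)=208


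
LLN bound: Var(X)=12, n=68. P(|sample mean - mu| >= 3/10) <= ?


Var(Xbar) = Var(X)/n = 12/68
Chebyshev: P(|Xbar-mu| >= 3/10) <= Var(Xbar)/(3/10)^2 = (3/17)/(9/100) = 100/51
Bound exceeds 1, so trivial bound: 1

1


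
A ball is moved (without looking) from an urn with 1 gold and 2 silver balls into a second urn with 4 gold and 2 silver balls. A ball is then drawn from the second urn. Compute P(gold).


P(transfer gold) = 1/3; P(transfer silver) = 2/3
If gold transferred: Urn II has 5 gold of 7, so P(gold|gold moved) = 5/7
If silver transferred: Urn II has 4 gold of 7, so P(gold|silver moved) = 4/7
By total probability: P(gold) = 1/3*5/7 + 2/3*4/7 = 13/21

13/21


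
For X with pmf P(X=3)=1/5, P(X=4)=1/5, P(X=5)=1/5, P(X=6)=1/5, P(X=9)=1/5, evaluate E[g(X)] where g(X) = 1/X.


E[1/X] = sum(g(x)*P(x))
= 1/3*1/5 + 1/4*1/5 + 1/5*1/5 + 1/6*1/5 + 1/9*1/5
= 191/900

191/900


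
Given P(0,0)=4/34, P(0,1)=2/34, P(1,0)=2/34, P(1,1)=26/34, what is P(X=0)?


P(X=0) = P(0,0)+P(0,1) = 4/34 + 2/34 = 6/34 = 3/17

3/17


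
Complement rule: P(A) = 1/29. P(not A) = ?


P(A') = 1 - P(A) = 1 - 1/29 = 28/29

28/29


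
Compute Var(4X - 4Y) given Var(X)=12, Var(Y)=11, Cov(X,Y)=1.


Var(4X - 4Y) = 4^2*Var(X) + (-4)^2*Var(Y) + 2*4*(-4)*Cov(X,Y)
= 16*12 + 16*11 - 32*1
= 192 + 176 - 32 = 336

336


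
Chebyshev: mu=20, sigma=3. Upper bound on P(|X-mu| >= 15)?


k = 15/3 = 5
Chebyshev: P(|X-mu| >= k*sigma) <= 1/k^2 = 1/5^2 = 1/25

1/25


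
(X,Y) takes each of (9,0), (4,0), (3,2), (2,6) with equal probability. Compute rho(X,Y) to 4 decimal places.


Cov(X,Y) = -4.5000, Var(X) = 7.2500, Var(Y) = 6.0000
rho = Cov/(sqrt(VarX)*sqrt(VarY)) = -0.6823

-0.6823


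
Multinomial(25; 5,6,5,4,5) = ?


25! = 15511210043330985984000000
Denominator: 5!=120 * 6!=720 * 5!=120 * 4!=24 * 5!=120
Coefficient = 15511210043330985984000000 / 29859840000 = 519467285937600

519467285937600


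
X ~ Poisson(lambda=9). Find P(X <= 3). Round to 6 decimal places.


P(X<=3) = e^(-9)*9^0/0! + e^(-9)*9^1/1! + e^(-9)*9^2/2! + e^(-9)*9^3/3!
≈ 0.0001234098 + 0.0011106882 + 0.0049980971 + 0.0149942912
= 0.0212264863
≈ 0.021226

0.021226


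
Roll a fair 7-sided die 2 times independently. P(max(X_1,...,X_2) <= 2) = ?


P(max <= 2) = P(all X_i <= 2) = (P(X_1 <= 2))^2
= (2/7)^2 = 4/49

4/49


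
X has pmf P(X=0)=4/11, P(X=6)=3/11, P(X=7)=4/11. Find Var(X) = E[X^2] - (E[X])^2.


E[X] = 46/11, E[X^2] = 304/11
Var(X) = E[X^2] - (E[X])^2 = 304/11 - (46/11)^2 = 1228/121

1228/121


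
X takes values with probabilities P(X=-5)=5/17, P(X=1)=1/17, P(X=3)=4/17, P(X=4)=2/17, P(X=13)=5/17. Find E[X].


E[X] = sum(x * P(x))
= -5*5/17 + 1*1/17 + 3*4/17 + 4*2/17 + 13*5/17
= 61/17

61/17


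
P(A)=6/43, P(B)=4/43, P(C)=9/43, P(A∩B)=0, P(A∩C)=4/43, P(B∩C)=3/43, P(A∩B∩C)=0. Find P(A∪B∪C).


P(A∪B∪C) = P(A)+P(B)+P(C) - P(AB)-P(AC)-P(BC) + P(ABC)
= 6/43+4/43+9/43 - 0-4/43-3/43 + 0
= 12/43

12/43


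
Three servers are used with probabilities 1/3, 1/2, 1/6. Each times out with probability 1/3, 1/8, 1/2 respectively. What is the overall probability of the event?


P(A) = P(A|B1)P(B1) + P(A|B2)P(B2) + P(A|B3)P(B3)
= 1/3*1/3 + 1/8*1/2 + 1/2*1/6
= 1/9 + 1/16 + 1/12 = 37/144

37/144


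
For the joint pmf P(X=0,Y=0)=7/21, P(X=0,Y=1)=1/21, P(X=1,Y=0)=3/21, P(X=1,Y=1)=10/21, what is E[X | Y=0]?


P(Y=0) = 10/21
E[X|Y=0] = (0*7 + 1*3)/10 = 3/10

3/10


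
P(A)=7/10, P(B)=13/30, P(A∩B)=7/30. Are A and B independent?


P(A)*P(B) = 7/10*13/30 = 91/300
P(A∩B) = 7/30 != 91/300, so not independent

No, A and B are not independent


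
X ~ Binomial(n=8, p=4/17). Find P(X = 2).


P(X=2) = C(8,2) * p^2 * (1-p)^6
= 28 * 16/289 * 4826809/24137569
= 2162410432/6975757441

2162410432/6975757441


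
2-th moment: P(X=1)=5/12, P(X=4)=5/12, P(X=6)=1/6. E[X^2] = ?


E[X^2] = sum(x^2 * P(x))
= 1*5/12 + 16*5/12 + 36*1/6
= 157/12

157/12


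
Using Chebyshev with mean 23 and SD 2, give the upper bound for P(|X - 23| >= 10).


k = 10/2 = 5
Chebyshev: P(|X-mu| >= k*sigma) <= 1/k^2 = 1/5^2 = 1/25

1/25


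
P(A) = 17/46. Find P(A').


P(A') = 1 - P(A) = 1 - 17/46 = 29/46

29/46


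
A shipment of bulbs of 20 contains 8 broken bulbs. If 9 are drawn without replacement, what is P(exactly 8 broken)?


P(X=8) = C(8,8)*C(12,1) / C(20,9)
= 1*12 / 167960
= 12/167960 = 3/41990

3/41990


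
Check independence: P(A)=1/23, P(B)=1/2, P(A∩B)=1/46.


P(A)*P(B) = 1/23*1/2 = 1/46
P(A∩B) = 1/46, which equals P(A)P(B), so independent

Yes, A and B are independent


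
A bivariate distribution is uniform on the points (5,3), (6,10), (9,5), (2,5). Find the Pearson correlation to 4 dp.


Cov(X,Y) = 0.8750, Var(X) = 6.2500, Var(Y) = 6.6875
rho = Cov/(sqrt(VarX)*sqrt(VarY)) = 0.1353

0.1353


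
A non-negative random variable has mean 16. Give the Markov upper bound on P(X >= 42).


Markov: P(X >= a) <= E[X]/a
P(X >= 42) <= 16/42 = 8/21

8/21


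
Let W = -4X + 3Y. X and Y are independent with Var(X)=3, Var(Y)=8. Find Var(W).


Independence => Cov(X,Y)=0
Var(-4X + 3Y) = (-4)^2*Var(X) + 3^2*Var(Y)
= 16*3 + 9*8 = 120

120


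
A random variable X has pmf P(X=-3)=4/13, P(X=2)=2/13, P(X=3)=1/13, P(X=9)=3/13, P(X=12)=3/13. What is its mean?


E[X] = sum(x * P(x))
= -3*4/13 + 2*2/13 + 3*1/13 + 9*3/13 + 12*3/13
= 58/13

58/13


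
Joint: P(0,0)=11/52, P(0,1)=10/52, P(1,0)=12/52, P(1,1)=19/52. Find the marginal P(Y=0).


P(Y=0) = P(0,0)+P(1,0) = 11/52 + 12/52 = 23/52

23/52


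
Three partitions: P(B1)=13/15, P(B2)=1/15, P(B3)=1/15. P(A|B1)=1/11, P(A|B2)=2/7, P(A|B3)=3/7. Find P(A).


P(A) = P(A|B1)P(B1) + P(A|B2)P(B2) + P(A|B3)P(B3)
= 1/11*13/15 + 2/7*1/15 + 3/7*1/15
= 13/165 + 2/105 + 1/35 = 146/1155

146/1155


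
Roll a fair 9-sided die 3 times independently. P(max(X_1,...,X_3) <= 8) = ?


P(max <= 8) = P(all X_i <= 8) = (P(X_1 <= 8))^3
= (8/9)^3 = 512/729

512/729


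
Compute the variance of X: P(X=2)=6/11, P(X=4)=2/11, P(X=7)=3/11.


E[X] = 41/11, E[X^2] = 203/11
Var(X) = E[X^2] - (E[X])^2 = 203/11 - (41/11)^2 = 552/121

552/121


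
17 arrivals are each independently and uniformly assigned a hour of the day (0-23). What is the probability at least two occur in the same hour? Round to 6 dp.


P(all different) = prod((24-i)/24 for i=0..16) = 0.000423
P(at least one match) = 1 - 0.000423 = 0.999577

0.999577


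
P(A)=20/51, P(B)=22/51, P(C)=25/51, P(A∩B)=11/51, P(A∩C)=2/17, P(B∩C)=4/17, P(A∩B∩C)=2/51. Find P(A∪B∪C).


P(A∪B∪C) = P(A)+P(B)+P(C) - P(AB)-P(AC)-P(BC) + P(ABC)
= 20/51+22/51+25/51 - 11/51-2/17-4/17 + 2/51
= 40/51

40/51


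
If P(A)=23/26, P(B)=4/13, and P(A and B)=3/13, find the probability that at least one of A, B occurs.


P(A∪B) = P(A) + P(B) - P(A∩B)
= 23/26 + 4/13 - 3/13 = 25/26

25/26


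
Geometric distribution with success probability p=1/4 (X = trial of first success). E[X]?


For geometric (trials until first success), E[X] = 1/p = 1/(1/4) = 4

4


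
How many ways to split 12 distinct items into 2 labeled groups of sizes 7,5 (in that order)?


12! = 479001600
Denominator: 7!=5040 * 5!=120
Coefficient = 479001600 / 604800 = 792

792


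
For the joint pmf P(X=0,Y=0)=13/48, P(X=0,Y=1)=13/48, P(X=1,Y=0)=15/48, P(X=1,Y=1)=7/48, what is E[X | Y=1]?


P(Y=1) = 20/48
E[X|Y=1] = (0*13 + 1*7)/20 = 7/20

7/20


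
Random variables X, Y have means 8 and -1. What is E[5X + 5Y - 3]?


E[5X + 5Y - 3] = 5*E[X] + 5*E[Y] - 3
= (5)*(8) + (5)*(-1) + (-3)
= 40 - 5 - 3 = 32

32


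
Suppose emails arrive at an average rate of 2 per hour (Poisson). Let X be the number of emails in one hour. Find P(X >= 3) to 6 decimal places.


P(X>=3) = 1 - P(X<=2) = 1 - (e^(-2)*2^0/0! + e^(-2)*2^1/1! + e^(-2)*2^2/2!)
≈ 1 - (0.1353352832 + 0.2706705665 + 0.2706705665)
= 1 - 0.6766764162 = 0.3233235838
≈ 0.323324

0.323324


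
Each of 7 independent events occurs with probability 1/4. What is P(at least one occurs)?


P(at least one) = 1 - P(none)
P(none) = (1 - 1/4)^7 = (3/4)^7 = 2187/16384
P(at least one) = 1 - 2187/16384 = 14197/16384

14197/16384


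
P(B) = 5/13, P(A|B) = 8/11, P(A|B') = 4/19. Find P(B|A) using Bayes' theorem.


P(A) = P(A|B)P(B) + P(A|B')P(B') = 8/11*5/13 + 4/19*8/13 = 1112/2717
P(B|A) = P(A|B)P(B)/P(A) = (40/143)/(1112/2717) = 95/139

95/139


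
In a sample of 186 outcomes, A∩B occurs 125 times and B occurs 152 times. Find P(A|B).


P(A|B) = P(A∩B)/P(B) = (125/186)/(152/186) = 125/152

125/152


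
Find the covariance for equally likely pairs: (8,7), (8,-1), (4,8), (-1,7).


E[X]=19/4, E[Y]=21/4, E[XY]=73/4
Cov(X,Y) = E[XY] - E[X]E[Y] = 73/4 - 19/4*21/4 = -107/16

-107/16


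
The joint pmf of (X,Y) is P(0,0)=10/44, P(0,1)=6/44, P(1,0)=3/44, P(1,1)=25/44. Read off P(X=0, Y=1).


Read from table: P(X=0, Y=1) = 6/44 = 3/22

3/22


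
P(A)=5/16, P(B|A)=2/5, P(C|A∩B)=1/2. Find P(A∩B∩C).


P(A∩B∩C) = P(A) * P(B|A) * P(C|A∩B)
= 5/16 * 2/5 * 1/2
= 1/8 * 1/2 = 1/16

1/16


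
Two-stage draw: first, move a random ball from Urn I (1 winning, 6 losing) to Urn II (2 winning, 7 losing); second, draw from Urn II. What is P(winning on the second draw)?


P(transfer winning) = 1/7; P(transfer losing) = 6/7
If winning transferred: Urn II has 3 winning of 10, so P(winning|winning moved) = 3/10
If losing transferred: Urn II has 2 winning of 10, so P(winning|losing moved) = 1/5
By total probability: P(winning) = 1/7*3/10 + 6/7*1/5 = 3/14

3/14


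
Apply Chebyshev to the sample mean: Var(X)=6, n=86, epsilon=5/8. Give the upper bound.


Var(Xbar) = Var(X)/n = 6/86
Chebyshev: P(|Xbar-mu| >= 5/8) <= Var(Xbar)/(5/8)^2 = (3/43)/(25/64) = 192/1075

192/1075


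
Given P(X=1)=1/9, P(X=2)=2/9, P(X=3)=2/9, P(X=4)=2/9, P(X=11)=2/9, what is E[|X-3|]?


E[|X-3|] = sum(g(x)*P(x))
= 2*1/9 + 1*2/9 + 0*2/9 + 1*2/9 + 8*2/9
= 22/9

22/9


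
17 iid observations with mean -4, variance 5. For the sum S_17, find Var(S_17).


By independence, Var(S_n) = n*Var(X_1) = 17*5 = 85

85


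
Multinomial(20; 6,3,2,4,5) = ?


20! = 2432902008176640000
Denominator: 6!=720 * 3!=6 * 2!=2 * 4!=24 * 5!=120
Coefficient = 2432902008176640000 / 24883200 = 97772875200

97772875200


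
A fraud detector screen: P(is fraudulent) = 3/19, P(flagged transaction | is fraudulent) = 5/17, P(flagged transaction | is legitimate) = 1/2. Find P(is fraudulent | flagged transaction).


P(A) = P(A|B)P(B) + P(A|B')P(B') = 5/17*3/19 + 1/2*16/19 = 151/323
P(B|A) = P(A|B)P(B)/P(A) = (15/323)/(151/323) = 15/151

15/151


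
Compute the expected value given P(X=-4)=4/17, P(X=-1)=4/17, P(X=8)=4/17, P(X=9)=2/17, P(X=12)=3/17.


E[X] = sum(x * P(x))
= -4*4/17 - 1*4/17 + 8*4/17 + 9*2/17 + 12*3/17
= 66/17

66/17


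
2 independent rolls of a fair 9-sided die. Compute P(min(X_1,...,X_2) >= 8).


P(min >= 8) = P(all X_i >= 8) = (P(X_1 >= 8))^2
= (2/9)^2 = 4/81

4/81


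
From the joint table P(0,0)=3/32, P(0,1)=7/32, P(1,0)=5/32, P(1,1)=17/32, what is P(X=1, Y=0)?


Read from table: P(X=1, Y=0) = 5/32

5/32


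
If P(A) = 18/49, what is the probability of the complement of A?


P(A') = 1 - P(A) = 1 - 18/49 = 31/49

31/49


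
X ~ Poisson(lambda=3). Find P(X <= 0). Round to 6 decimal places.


P(X<=0) = e^(-3)*3^0/0!
≈ 0.0497870684
≈ 0.049787

0.049787


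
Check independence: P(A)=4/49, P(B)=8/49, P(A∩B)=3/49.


P(A)*P(B) = 4/49*8/49 = 32/2401
P(A∩B) = 3/49 != 32/2401, so not independent

No, A and B are not independent


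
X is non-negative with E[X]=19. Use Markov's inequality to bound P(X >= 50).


Markov: P(X >= a) <= E[X]/a
P(X >= 50) <= 19/50

19/50


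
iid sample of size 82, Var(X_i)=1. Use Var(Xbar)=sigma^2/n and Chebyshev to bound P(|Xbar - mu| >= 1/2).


Var(Xbar) = Var(X)/n = 1/82
Chebyshev: P(|Xbar-mu| >= 1/2) <= Var(Xbar)/(1/2)^2 = (1/82)/(1/4) = 2/41

2/41


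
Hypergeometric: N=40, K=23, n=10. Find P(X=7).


P(X=7) = C(23,7)*C(17,3) / C(40,10)
= 245157*680 / 847660528
= 166706760/847660528 = 5865/29822

5865/29822


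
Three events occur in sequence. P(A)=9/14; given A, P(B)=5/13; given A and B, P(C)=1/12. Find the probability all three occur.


P(A∩B∩C) = P(A) * P(B|A) * P(C|A∩B)
= 9/14 * 5/13 * 1/12
= 45/182 * 1/12 = 15/728

15/728


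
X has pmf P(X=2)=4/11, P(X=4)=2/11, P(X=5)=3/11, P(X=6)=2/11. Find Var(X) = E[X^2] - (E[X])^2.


E[X] = 43/11, E[X^2] = 195/11
Var(X) = E[X^2] - (E[X])^2 = 195/11 - (43/11)^2 = 296/121

296/121


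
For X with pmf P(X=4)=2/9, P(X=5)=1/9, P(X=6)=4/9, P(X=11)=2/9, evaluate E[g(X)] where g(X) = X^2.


E[X^2] = sum(g(x)*P(x))
= 16*2/9 + 25*1/9 + 36*4/9 + 121*2/9
= 443/9

443/9


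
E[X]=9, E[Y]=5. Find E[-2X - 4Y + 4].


E[-2X - 4Y + 4] = -2*E[X] - 4*E[Y] + 4
= (-2)*(9) + (-4)*(5) + (4)
= -18 - 20 + 4 = -34

-34


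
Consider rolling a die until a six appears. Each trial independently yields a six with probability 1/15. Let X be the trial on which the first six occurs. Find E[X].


For geometric (trials until first success), E[X] = 1/p = 1/(1/15) = 15

15


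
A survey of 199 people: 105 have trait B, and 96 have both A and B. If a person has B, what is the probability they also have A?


P(A|B) = P(A∩B)/P(B) = (96/199)/(105/199) = 96/105 = 32/35

32/35


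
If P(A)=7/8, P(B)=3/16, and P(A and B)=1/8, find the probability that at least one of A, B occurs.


P(A∪B) = P(A) + P(B) - P(A∩B)
= 7/8 + 3/16 - 1/8 = 15/16

15/16


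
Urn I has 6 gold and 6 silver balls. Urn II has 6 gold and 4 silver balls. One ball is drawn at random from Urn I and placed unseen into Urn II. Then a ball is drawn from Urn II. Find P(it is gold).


P(transfer gold) = 6/12 = 1/2; P(transfer silver) = 1/2
If gold transferred: Urn II has 7 gold of 11, so P(gold|gold moved) = 7/11
If silver transferred: Urn II has 6 gold of 11, so P(gold|silver moved) = 6/11
By total probability: P(gold) = 1/2*7/11 + 1/2*6/11 = 13/22

13/22


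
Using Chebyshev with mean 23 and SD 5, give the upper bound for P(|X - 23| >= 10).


k = 10/5 = 2
Chebyshev: P(|X-mu| >= k*sigma) <= 1/k^2 = 1/2^2 = 1/4

1/4


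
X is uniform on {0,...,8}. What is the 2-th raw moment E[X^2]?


E[X^2] = (1/9) * sum(x^2 for x=0..8)
= 204/9 = 68/3

68/3


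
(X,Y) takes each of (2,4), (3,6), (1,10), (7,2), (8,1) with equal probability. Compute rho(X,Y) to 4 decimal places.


Cov(X,Y) = -7.7200, Var(X) = 7.7600, Var(Y) = 10.2400
rho = Cov/(sqrt(VarX)*sqrt(VarY)) = -0.8660

-0.8660


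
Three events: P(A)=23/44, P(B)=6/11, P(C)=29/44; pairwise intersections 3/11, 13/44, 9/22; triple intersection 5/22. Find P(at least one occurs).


P(A∪B∪C) = P(A)+P(B)+P(C) - P(AB)-P(AC)-P(BC) + P(ABC)
= 23/44+6/11+29/44 - 3/11-13/44-9/22 + 5/22
= 43/44

43/44


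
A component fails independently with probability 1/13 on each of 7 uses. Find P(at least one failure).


P(at least one) = 1 - P(none)
P(none) = (1 - 1/13)^7 = (12/13)^7 = 35831808/62748517
P(at least one) = 1 - 35831808/62748517 = 26916709/62748517

26916709/62748517


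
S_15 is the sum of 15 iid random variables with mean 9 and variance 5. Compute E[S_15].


E[S_n] = n*E[X_1] = 15*9 = 135

135


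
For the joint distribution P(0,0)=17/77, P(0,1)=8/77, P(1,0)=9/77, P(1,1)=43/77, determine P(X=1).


P(X=1) = P(1,0)+P(1,1) = 9/77 + 43/77 = 52/77

52/77


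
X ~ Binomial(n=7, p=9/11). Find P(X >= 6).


P(X>=6) = P(X=6) + P(X=7)
= 7440174/19487171 + 4782969/19487171
= 12223143/19487171

12223143/19487171


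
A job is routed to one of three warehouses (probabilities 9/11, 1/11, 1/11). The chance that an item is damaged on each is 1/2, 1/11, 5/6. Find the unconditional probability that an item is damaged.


P(A) = P(A|B1)P(B1) + P(A|B2)P(B2) + P(A|B3)P(B3)
= 1/2*9/11 + 1/11*1/11 + 5/6*1/11
= 9/22 + 1/121 + 5/66 = 179/363

179/363


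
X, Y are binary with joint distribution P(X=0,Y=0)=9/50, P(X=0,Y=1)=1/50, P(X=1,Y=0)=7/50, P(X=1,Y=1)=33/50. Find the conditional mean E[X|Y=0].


P(Y=0) = 16/50
E[X|Y=0] = (0*9 + 1*7)/16 = 7/16

7/16


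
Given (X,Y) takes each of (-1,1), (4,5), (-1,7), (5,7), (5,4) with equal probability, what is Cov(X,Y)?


E[X]=12/5, E[Y]=24/5, E[XY]=67/5
Cov(X,Y) = E[XY] - E[X]E[Y] = 67/5 - 12/5*24/5 = 47/25

47/25


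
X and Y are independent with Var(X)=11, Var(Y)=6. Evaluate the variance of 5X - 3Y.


Independence => Cov(X,Y)=0
Var(5X - 3Y) = 5^2*Var(X) + (-3)^2*Var(Y)
= 25*11 + 9*6 = 329

329


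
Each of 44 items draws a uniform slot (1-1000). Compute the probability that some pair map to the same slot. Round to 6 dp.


P(all different) = prod((1000-i)/1000 for i=0..43) = 0.382884
P(at least one match) = 1 - 0.382884 = 0.617116

0.617116


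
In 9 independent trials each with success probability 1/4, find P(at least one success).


P(at least one) = 1 - P(none)
P(none) = (1 - 1/4)^9 = (3/4)^9 = 19683/262144
P(at least one) = 1 - 19683/262144 = 242461/262144

242461/262144


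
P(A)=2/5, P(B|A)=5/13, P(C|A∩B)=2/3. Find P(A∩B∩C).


P(A∩B∩C) = P(A) * P(B|A) * P(C|A∩B)
= 2/5 * 5/13 * 2/3
= 2/13 * 2/3 = 4/39

4/39


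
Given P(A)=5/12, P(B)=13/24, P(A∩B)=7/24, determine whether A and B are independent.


P(A)*P(B) = 5/12*13/24 = 65/288
P(A∩B) = 7/24 != 65/288, so not independent

No, A and B are not independent


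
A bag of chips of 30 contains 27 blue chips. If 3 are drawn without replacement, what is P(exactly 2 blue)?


P(X=2) = C(27,2)*C(3,1) / C(30,3)
= 351*3 / 4060
= 1053/4060

1053/4060


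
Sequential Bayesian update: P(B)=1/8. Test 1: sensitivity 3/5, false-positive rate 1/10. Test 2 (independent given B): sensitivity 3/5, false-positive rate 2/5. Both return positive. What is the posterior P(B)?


After test 1: P(+) = 3/5*1/8 + 1/10*7/8 = 13/80
P(B|+) = (3/40)/(13/80) = 6/13
After test 2 (use post1 as new prior): P(+) = 3/5*6/13 + 2/5*7/13 = 32/65
P(B|+,+) = (18/65)/(32/65) = 9/16

9/16


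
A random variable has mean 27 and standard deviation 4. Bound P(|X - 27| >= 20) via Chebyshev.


k = 20/4 = 5
Chebyshev: P(|X-mu| >= k*sigma) <= 1/k^2 = 1/5^2 = 1/25

1/25


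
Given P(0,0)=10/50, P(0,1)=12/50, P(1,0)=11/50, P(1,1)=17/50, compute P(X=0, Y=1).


Read from table: P(X=0, Y=1) = 12/50 = 6/25

6/25


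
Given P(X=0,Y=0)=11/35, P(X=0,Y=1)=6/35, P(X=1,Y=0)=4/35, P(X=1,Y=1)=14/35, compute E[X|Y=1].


P(Y=1) = 20/35
E[X|Y=1] = (0*6 + 1*14)/20 = 14/20 = 7/10

7/10


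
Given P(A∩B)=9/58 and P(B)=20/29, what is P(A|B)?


P(A|B) = P(A∩B)/P(B) = (9/58)/(40/58) = 9/40

9/40


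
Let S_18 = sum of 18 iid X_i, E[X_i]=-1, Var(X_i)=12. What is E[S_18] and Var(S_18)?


E[S_n] = n*mu = 18*-1 = -18
Var(S_n) = n*sigma^2 = 18*12 = 216

E[S_18]=-18, Var(S_18)=216


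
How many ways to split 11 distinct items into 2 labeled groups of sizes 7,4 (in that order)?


11! = 39916800
Denominator: 7!=5040 * 4!=24
Coefficient = 39916800 / 120960 = 330

330


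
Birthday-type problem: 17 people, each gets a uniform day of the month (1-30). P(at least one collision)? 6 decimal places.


P(all different) = prod((30-i)/30 for i=0..16) = 0.003299
P(at least one match) = 1 - 0.003299 = 0.996701

0.996701


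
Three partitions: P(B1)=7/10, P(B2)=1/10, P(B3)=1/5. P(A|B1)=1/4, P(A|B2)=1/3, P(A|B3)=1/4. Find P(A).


P(A) = P(A|B1)P(B1) + P(A|B2)P(B2) + P(A|B3)P(B3)
= 1/4*7/10 + 1/3*1/10 + 1/4*1/5
= 7/40 + 1/30 + 1/20 = 31/120

31/120


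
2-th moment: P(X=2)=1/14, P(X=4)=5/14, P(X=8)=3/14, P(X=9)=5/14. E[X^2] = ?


E[X^2] = sum(x^2 * P(x))
= 4*1/14 + 16*5/14 + 64*3/14 + 81*5/14
= 681/14

681/14


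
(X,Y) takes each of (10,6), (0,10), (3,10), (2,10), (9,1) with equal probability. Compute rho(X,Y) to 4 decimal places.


Cov(X,Y) = -11.7200, Var(X) = 15.7600, Var(Y) = 12.6400
rho = Cov/(sqrt(VarX)*sqrt(VarY)) = -0.8304

-0.8304


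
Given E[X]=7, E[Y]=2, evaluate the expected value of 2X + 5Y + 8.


E[2X + 5Y + 8] = 2*E[X] + 5*E[Y] + 8
= (2)*(7) + (5)*(2) + (8)
= 14 + 10 + 8 = 32

32


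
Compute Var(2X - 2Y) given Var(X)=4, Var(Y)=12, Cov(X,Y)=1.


Var(2X - 2Y) = 2^2*Var(X) + (-2)^2*Var(Y) + 2*2*(-2)*Cov(X,Y)
= 4*4 + 4*12 - 8*1
= 16 + 48 - 8 = 56

56


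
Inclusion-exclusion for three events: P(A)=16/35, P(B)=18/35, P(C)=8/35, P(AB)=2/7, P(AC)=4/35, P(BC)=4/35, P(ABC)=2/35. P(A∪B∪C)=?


P(A∪B∪C) = P(A)+P(B)+P(C) - P(AB)-P(AC)-P(BC) + P(ABC)
= 16/35+18/35+8/35 - 2/7-4/35-4/35 + 2/35
= 26/35

26/35


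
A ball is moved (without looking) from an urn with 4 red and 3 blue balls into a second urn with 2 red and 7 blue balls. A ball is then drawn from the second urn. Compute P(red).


P(transfer red) = 4/7; P(transfer blue) = 3/7
If red transferred: Urn II has 3 red of 10, so P(red|red moved) = 3/10
If blue transferred: Urn II has 2 red of 10, so P(red|blue moved) = 1/5
By total probability: P(red) = 4/7*3/10 + 3/7*1/5 = 9/35

9/35


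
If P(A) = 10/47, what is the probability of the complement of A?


P(A') = 1 - P(A) = 1 - 10/47 = 37/47

37/47


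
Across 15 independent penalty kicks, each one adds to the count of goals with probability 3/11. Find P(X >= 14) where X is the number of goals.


P(X>=14) = P(X=14) + P(X=15)
= 573956280/4177248169415651 + 14348907/4177248169415651
= 588305187/4177248169415651

588305187/4177248169415651


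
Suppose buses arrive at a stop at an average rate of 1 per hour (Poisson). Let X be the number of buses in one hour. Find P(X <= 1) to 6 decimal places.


P(X<=1) = e^(-1)*1^0/0! + e^(-1)*1^1/1!
≈ 0.3678794412 + 0.3678794412
= 0.7357588824
≈ 0.735759

0.735759


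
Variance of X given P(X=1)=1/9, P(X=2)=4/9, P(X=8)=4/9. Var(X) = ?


E[X] = 41/9, E[X^2] = 91/3
Var(X) = E[X^2] - (E[X])^2 = 91/3 - (41/9)^2 = 776/81

776/81


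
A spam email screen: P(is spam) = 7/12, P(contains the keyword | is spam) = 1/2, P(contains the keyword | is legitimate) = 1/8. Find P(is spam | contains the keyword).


P(A) = P(A|B)P(B) + P(A|B')P(B') = 1/2*7/12 + 1/8*5/12 = 11/32
P(B|A) = P(A|B)P(B)/P(A) = (7/24)/(11/32) = 28/33

28/33


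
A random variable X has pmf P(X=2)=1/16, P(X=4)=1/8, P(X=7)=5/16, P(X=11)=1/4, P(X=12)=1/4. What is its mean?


E[X] = sum(x * P(x))
= 2*1/16 + 4*1/8 + 7*5/16 + 11*1/4 + 12*1/4
= 137/16

137/16


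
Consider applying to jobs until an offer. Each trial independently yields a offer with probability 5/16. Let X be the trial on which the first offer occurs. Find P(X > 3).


P(X > 3) = P(first 3 trials all fail) = (1-p)^3 = (11/16)^3 = 1331/4096

1331/4096


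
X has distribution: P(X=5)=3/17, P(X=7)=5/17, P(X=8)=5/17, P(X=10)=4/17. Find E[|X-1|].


E[|X-1|] = sum(g(x)*P(x))
= 4*3/17 + 6*5/17 + 7*5/17 + 9*4/17
= 113/17

113/17


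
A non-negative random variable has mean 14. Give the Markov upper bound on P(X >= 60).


Markov: P(X >= a) <= E[X]/a
P(X >= 60) <= 14/60 = 7/30

7/30
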